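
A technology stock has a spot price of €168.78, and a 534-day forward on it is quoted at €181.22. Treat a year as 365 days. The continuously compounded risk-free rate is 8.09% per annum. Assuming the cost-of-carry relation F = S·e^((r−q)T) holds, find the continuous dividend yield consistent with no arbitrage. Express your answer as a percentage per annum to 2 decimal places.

3.23%

From F = S·e^((r−q)T): (r − q) = ln(F/S)/T
ln(181.22/168.78) = ln(1.073705) = 0.071115
(r − q) = 0.071115 / (534/365) = 0.048609
q = r − ln(F/S)/T = 0.0809 − 0.048609 = 0.032291
q = 3.23%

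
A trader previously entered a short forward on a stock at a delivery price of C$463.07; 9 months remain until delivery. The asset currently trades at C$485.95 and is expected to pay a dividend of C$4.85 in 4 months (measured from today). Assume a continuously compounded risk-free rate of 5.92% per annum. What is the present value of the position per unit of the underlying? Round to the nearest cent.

-C$38.24

PV(remaining dividends) I = 4.85·e^(−0.0592·4/12) = 4.7552
Current forward F = (S − I)·e^(rT) = (485.95 − 4.7552)·e^(0.0592·9/12) = 481.1948 × 1.045400 = 503.0410
Value (long) = (F − K)·e^(−rT) = (503.0410 − 463.07) × 0.956571 = 38.2351
Short position value = −(long value) = -C$38.24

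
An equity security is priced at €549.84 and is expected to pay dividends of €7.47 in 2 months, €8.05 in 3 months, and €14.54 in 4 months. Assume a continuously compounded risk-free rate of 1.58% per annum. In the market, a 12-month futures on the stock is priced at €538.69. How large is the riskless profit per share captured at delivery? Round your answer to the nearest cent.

€10.50 per share

PV(dividends) I = 7.47·e^(−0.0158·2/12) + 8.05·e^(−0.0158·3/12) + 14.54·e^(−0.0158·4/12) = 29.9322
Fair futures F* = (S − I)·e^(rT) = (549.84 − 29.9322)·e^0.015800 = 519.9078 × 1.015925 = 528.1873
Market €538.69 > fair 528.1873: forward overpriced → cash-and-carry (borrow at r, buy the stock and collect the dividends, short the forward).
Profit at T = |F_mkt − F*| = |538.69 − 528.1873| = €10.50 per share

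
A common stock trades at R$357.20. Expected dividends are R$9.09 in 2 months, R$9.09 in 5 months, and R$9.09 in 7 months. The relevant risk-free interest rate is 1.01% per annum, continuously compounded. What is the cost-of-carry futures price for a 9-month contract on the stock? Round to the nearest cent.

R$332.55

PV(dividends) I = 9.09·e^(−0.0101·2/12) + 9.09·e^(−0.0101·5/12) + 9.09·e^(−0.0101·7/12)
I = 9.0747 + 9.0518 + 9.0366 = 27.1631
F = (S − I)·e^(rT) = (357.20 − 27.1631) · e^(0.0101·9/12)
= 330.0369 · e^0.007575 = 330.0369 × 1.007604 = R$332.55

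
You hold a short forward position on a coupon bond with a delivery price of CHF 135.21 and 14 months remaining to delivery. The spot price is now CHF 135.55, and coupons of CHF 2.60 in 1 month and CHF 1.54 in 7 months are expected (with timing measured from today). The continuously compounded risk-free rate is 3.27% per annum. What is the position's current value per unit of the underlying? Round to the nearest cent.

-CHF 1.30

PV(remaining coupons) I = 2.60·e^(−0.0327·1/12) + 1.54·e^(−0.0327·7/12) = 4.1038
Current forward F = (S − I)·e^(rT) = (135.55 − 4.1038)·e^(0.0327·14/12) = 131.4462 × 1.038887 = 136.5577
Value (long) = (F − K)·e^(−rT) = (136.5577 − 135.21) × 0.962569 = 1.2973
Short position value = −(long value) = -CHF 1.30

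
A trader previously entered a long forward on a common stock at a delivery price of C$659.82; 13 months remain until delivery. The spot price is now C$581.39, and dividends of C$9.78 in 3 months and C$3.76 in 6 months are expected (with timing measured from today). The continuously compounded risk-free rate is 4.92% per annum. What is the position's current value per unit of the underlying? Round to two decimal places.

-C$57.51

PV(remaining dividends) I = 9.78·e^(−0.0492·3/12) + 3.76·e^(−0.0492·6/12) = 13.3291
Current forward F = (S − I)·e^(rT) = (581.39 − 13.3291)·e^(0.0492·13/12) = 568.0609 × 1.054746 = 599.1600
Value (long) = (F − K)·e^(−rT) = (599.1600 − 659.82) × 0.948096 = -57.5115
Value = -C$57.51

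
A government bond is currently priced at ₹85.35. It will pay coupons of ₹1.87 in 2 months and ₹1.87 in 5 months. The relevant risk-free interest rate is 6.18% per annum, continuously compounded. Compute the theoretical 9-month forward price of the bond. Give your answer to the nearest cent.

PV(coupons) I = 1.87·e^(−0.0618·2/12) + 1.87·e^(−0.0618·5/12)
I = 1.8508 + 1.8225 = 3.6733
F = (S − I)·e^(rT) = (85.35 − 3.6733) · e^(0.0618·9/12)
= 81.6767 · e^0.046350 = 81.6767 × 1.047441 = ₹85.55

₹85.55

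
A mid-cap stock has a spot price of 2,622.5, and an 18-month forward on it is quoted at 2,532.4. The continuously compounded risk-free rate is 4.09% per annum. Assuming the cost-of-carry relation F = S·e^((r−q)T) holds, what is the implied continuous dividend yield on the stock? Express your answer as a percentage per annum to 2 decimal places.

From F = S·e^((r−q)T): (r − q) = ln(F/S)/T
ln(2532.4/2622.5) = ln(0.965643) = -0.034961
(r − q) = -0.034961 / (18/12) = -0.023307
q = r − ln(F/S)/T = 0.0409 + 0.023307 = 0.064207
q = 6.42%

6.42%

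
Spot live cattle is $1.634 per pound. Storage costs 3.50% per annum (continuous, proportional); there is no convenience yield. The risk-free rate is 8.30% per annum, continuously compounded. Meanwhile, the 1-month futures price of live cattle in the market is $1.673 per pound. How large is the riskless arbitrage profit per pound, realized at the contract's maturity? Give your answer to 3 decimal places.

Fair futures: F* = S·e^(carry·T), with carry = (r + u) = 0.0830 + 0.0350 = 0.1180
F* = 1.634 · e^(0.1180 × 1/12) = 1.634 · e^0.009833 = 1.634 × 1.009882 = $1.6501
Market $1.673 > fair $1.6501: forward overpriced → cash-and-carry (buy spot, short the forward).
At maturity, profit = |F_mkt − F*| = |1.673 − 1.6501| = $0.023 per pound

$0.023 per pound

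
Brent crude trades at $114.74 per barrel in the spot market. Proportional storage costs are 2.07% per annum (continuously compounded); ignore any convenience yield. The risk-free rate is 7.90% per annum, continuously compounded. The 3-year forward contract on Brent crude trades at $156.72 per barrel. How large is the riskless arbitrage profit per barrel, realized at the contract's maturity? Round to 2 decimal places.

Fair forward: F* = S·e^(carry·T), with carry = (r + u) = 0.0790 + 0.0207 = 0.0997
F* = 114.74 · e^(0.0997 × 3) = 114.74 · e^0.299100 = 114.74 × 1.348644 = $154.7434
Market $156.72 > fair $154.7434: forward overpriced → cash-and-carry (buy spot, short the forward).
At maturity, profit = |F_mkt − F*| = |156.72 − 154.7434| = $1.98 per barrel

$1.98 per barrel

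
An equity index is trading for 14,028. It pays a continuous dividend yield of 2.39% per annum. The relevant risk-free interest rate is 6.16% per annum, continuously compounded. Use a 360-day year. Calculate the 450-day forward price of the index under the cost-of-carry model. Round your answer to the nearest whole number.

F = S·e^((r − q)T) = 14028 · e^((0.0616 − 0.0239) × 450/360)
= 14028 · e^0.047125 = 14028 × 1.048253
F = 14,705

14,705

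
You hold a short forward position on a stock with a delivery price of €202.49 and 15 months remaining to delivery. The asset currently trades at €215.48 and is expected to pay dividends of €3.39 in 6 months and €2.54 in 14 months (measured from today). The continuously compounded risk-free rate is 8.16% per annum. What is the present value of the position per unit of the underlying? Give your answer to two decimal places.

PV(remaining dividends) I = 3.39·e^(−0.0816·6/12) + 2.54·e^(−0.0816·14/12) = 5.5638
Current forward F = (S − I)·e^(rT) = (215.48 − 5.5638)·e^(0.0816·15/12) = 209.9162 × 1.107383 = 232.4576
Value (long) = (F − K)·e^(−rT) = (232.4576 − 202.49) × 0.903030 = 27.0616
Short position value = −(long value) = -€27.06

-€27.06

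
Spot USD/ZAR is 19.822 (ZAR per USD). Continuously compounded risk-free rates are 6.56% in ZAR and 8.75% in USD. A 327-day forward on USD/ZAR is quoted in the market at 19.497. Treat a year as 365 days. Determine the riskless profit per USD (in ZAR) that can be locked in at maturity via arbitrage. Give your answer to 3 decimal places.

0.060 per USD (in ZAR)

Fair forward: F* = S·e^(carry·T), with carry = (r_ZAR − r_USD) = 0.0656 − 0.0875 = -0.0219
F* = 19.822 · e^(-0.0219 × 327/365) = 19.822 · e^-0.019620 = 19.822 × 0.980571 = 19.4369
Market 19.497 > fair 19.4369: forward overpriced → cash-and-carry (buy spot, short the forward).
At maturity, profit = |F_mkt − F*| = |19.497 − 19.4369| = 0.060 per USD (in ZAR)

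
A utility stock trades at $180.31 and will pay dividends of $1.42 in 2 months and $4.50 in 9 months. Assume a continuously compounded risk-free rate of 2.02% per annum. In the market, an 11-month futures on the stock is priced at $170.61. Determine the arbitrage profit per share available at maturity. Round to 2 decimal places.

PV(dividends) I = 1.42·e^(−0.0202·2/12) + 4.50·e^(−0.0202·9/12) = 5.8476
Fair futures F* = (S − I)·e^(rT) = (180.31 − 5.8476)·e^0.018517 = 174.4624 × 1.018690 = 177.7231
Market $170.61 < fair 177.7231: forward underpriced → reverse cash-and-carry (short the stock, invest proceeds at r, pay the dividends, go long the forward).
Profit at T = |F_mkt − F*| = |170.61 − 177.7231| = $7.11 per share

$7.11 per share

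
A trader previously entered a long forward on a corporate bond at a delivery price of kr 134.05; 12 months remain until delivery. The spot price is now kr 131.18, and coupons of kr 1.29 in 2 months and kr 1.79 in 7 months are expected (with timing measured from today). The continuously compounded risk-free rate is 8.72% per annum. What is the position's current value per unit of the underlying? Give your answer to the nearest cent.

kr 5.35

PV(remaining coupons) I = 1.29·e^(−0.0872·2/12) + 1.79·e^(−0.0872·7/12) = 2.9726
Current forward F = (S − I)·e^(rT) = (131.18 − 2.9726)·e^(0.0872·12/12) = 128.2074 × 1.091115 = 139.8890
Value (long) = (F − K)·e^(−rT) = (139.8890 − 134.05) × 0.916494 = 5.3514
Value = kr 5.35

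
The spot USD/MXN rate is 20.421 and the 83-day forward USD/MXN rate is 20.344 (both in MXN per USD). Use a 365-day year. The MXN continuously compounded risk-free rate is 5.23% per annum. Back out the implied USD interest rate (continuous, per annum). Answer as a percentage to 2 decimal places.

6.89%

F = S·e^((r_MXN − r_USD)T) ⇒ r_USD = r_MXN − ln(F/S)/T
ln(20.344/20.421) = -0.003778; /(83/365) = -0.016614
r_USD = 0.0523 + 0.016614 = 0.068914
r_USD = 6.89%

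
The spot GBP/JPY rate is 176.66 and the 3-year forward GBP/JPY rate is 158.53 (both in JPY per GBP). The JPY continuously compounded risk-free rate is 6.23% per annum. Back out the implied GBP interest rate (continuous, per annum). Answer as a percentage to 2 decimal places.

9.84%

F = S·e^((r_JPY − r_GBP)T) ⇒ r_GBP = r_JPY − ln(F/S)/T
ln(158.53/176.66) = -0.108283; /(3) = -0.036094
r_GBP = 0.0623 + 0.036094 = 0.098394
r_GBP = 9.84%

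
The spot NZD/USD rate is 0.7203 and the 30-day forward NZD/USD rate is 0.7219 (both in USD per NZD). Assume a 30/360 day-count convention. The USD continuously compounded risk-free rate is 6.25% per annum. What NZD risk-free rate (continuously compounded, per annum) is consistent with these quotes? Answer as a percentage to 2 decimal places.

3.59%

F = S·e^((r_USD − r_NZD)T) ⇒ r_NZD = r_USD − ln(F/S)/T
ln(0.7219/0.7203) = 0.002219; /(30/360) = 0.026628
r_NZD = 0.0625 − 0.026628 = 0.035872
r_NZD = 3.59%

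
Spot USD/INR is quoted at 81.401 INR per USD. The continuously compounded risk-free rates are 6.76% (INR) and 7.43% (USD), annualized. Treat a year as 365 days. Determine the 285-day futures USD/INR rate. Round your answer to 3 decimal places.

80.976

F = S·e^((r_INR − r_USD)T) = 81.401 · e^((0.0676 − 0.0743) × 285/365)
= 81.401 · e^-0.005232 = 81.401 × 0.994782
F = 80.976 INR per USD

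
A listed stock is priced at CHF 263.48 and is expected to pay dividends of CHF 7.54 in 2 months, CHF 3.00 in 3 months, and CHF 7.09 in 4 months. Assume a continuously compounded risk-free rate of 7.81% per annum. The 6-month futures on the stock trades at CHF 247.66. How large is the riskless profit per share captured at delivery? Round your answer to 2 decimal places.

PV(dividends) I = 7.54·e^(−0.0781·2/12) + 3.00·e^(−0.0781·3/12) + 7.09·e^(−0.0781·4/12) = 17.2923
Fair futures F* = (S − I)·e^(rT) = (263.48 − 17.2923)·e^0.039050 = 246.1877 × 1.039822 = 255.9914
Market CHF 247.66 < fair 255.9914: forward underpriced → reverse cash-and-carry (short the stock, invest proceeds at r, pay the dividends, go long the forward).
Profit at T = |F_mkt − F*| = |247.66 − 255.9914| = CHF 8.33 per share

CHF 8.33 per share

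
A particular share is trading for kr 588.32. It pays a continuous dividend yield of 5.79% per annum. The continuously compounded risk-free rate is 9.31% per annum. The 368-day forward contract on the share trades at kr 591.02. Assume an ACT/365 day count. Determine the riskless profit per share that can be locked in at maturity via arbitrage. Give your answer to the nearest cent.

Fair forward: F* = S·e^(carry·T), with carry = (r − q) = 0.0931 − 0.0579 = 0.0352
F* = 588.32 · e^(0.0352 × 368/365) = 588.32 · e^0.035489 = 588.32 × 1.036126 = kr 609.5736
Market kr 591.02 < fair kr 609.5736: forward underpriced → reverse cash-and-carry (short spot, go long the forward).
At maturity, profit = |F_mkt − F*| = |591.02 − 609.5736| = kr 18.55 per share

kr 18.55 per share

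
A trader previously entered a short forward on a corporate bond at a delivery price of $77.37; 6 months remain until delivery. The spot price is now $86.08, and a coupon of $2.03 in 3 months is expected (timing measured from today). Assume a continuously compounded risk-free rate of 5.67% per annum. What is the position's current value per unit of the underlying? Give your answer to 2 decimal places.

PV(remaining coupons) I = 2.03·e^(−0.0567·3/12) = 2.0014
Current forward F = (S − I)·e^(rT) = (86.08 − 2.0014)·e^(0.0567·6/12) = 84.0786 × 1.028756 = 86.4964
Value (long) = (F − K)·e^(−rT) = (86.4964 − 77.37) × 0.972048 = 8.8713
Short position value = −(long value) = -$8.87

-$8.87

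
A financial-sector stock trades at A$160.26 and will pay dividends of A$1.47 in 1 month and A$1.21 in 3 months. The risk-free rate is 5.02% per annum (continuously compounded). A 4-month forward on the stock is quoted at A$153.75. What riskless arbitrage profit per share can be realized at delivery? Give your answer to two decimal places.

PV(dividends) I = 1.47·e^(−0.0502·1/12) + 1.21·e^(−0.0502·3/12) = 2.6588
Fair forward F* = (S − I)·e^(rT) = (160.26 − 2.6588)·e^0.016733 = 157.6012 × 1.016874 = 160.2606
Market A$153.75 < fair 160.2606: forward underpriced → reverse cash-and-carry (short the stock, invest proceeds at r, pay the dividends, go long the forward).
Profit at T = |F_mkt − F*| = |153.75 − 160.2606| = A$6.51 per share

A$6.51 per share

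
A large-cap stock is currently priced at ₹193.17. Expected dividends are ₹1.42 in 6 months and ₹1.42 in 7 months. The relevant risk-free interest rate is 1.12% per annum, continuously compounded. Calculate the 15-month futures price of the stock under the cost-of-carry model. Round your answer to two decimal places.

PV(dividends) I = 1.42·e^(−0.0112·6/12) + 1.42·e^(−0.0112·7/12)
I = 1.4121 + 1.4108 = 2.8229
F = (S − I)·e^(rT) = (193.17 − 2.8229) · e^(0.0112·15/12)
= 190.3471 · e^0.014000 = 190.3471 × 1.014098 = ₹193.03

₹193.03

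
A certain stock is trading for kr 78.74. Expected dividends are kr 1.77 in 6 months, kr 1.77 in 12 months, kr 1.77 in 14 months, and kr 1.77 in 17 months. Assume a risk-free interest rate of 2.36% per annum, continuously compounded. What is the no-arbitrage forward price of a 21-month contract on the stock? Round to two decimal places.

PV(dividends) I = 1.77·e^(−0.0236·6/12) + 1.77·e^(−0.0236·12/12) + 1.77·e^(−0.0236·14/12) + 1.77·e^(−0.0236·17/12)
I = 1.7492 + 1.7287 + 1.7219 + 1.7118 = 6.9116
F = (S − I)·e^(rT) = (78.74 − 6.9116) · e^(0.0236·21/12)
= 71.8284 · e^0.041300 = 71.8284 × 1.042165 = kr 74.86

kr 74.86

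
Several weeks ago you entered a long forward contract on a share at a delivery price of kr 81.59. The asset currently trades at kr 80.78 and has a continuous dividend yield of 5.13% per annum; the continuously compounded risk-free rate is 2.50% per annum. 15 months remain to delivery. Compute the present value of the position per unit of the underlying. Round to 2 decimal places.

-kr 3.32

Current fair forward for the remaining 15 months: F = S·e^((r − q)·T), (r − q) = 0.0250 − 0.0513 = -0.0263
F = 80.78 · e^(-0.0263 × 15/12) = 80.78 × 0.967660 = 78.1676
Value of long forward = (F − K)·e^(−rT) = (78.1676 − 81.59) · e^(−0.0250·15/12)
= -3.4224 × 0.969233 = -3.32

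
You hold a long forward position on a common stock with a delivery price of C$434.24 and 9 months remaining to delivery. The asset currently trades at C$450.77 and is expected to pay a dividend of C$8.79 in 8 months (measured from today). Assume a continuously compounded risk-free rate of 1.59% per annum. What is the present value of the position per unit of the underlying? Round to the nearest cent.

C$12.98

PV(remaining dividends) I = 8.79·e^(−0.0159·8/12) = 8.6973
Current forward F = (S − I)·e^(rT) = (450.77 − 8.6973)·e^(0.0159·9/12) = 442.0727 × 1.011996 = 447.3758
Value (long) = (F − K)·e^(−rT) = (447.3758 − 434.24) × 0.988146 = 12.9801
Value = C$12.98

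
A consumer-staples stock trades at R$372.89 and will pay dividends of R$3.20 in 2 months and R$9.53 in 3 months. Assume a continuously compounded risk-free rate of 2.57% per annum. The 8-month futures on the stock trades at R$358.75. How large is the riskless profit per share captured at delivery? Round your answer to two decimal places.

PV(dividends) I = 3.20·e^(−0.0257·2/12) + 9.53·e^(−0.0257·3/12) = 12.6553
Fair futures F* = (S − I)·e^(rT) = (372.89 − 12.6553)·e^0.017133 = 360.2347 × 1.017281 = 366.4599
Market R$358.75 < fair 366.4599: forward underpriced → reverse cash-and-carry (short the stock, invest proceeds at r, pay the dividends, go long the forward).
Profit at T = |F_mkt − F*| = |358.75 − 366.4599| = R$7.71 per share

R$7.71 per share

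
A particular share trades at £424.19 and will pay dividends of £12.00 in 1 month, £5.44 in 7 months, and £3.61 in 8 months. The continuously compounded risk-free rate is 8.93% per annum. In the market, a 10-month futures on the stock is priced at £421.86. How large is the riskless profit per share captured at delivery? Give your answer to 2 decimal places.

£13.04 per share

PV(dividends) I = 12.00·e^(−0.0893·1/12) + 5.44·e^(−0.0893·7/12) + 3.61·e^(−0.0893·8/12) = 20.4763
Fair futures F* = (S − I)·e^(rT) = (424.19 − 20.4763)·e^0.074417 = 403.7137 × 1.077256 = 434.9030
Market £421.86 < fair 434.9030: forward underpriced → reverse cash-and-carry (short the stock, invest proceeds at r, pay the dividends, go long the forward).
Profit at T = |F_mkt − F*| = |421.86 − 434.9030| = £13.04 per share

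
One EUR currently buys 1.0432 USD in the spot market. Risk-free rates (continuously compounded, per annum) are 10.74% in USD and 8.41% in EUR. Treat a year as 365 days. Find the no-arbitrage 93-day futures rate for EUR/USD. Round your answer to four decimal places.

1.0494

F = S·e^((r_USD − r_EUR)T) = 1.0432 · e^((0.1074 − 0.0841) × 93/365)
= 1.0432 · e^0.005937 = 1.0432 × 1.005955
F = 1.0494 USD per EUR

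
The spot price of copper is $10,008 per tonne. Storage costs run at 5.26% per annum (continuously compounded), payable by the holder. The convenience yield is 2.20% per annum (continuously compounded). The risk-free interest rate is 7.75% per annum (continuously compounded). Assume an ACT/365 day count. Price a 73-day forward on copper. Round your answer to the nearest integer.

Net carry = r + u − y = 0.0775 + 0.0526 − 0.0220 = 0.1081
F = S·e^((r+u−y)T) = 10008 · e^(0.1081 × 73/365) = 10008 · e^0.021620
= 10008 × 1.021855 = $10,227 per tonne

$10,227 per tonne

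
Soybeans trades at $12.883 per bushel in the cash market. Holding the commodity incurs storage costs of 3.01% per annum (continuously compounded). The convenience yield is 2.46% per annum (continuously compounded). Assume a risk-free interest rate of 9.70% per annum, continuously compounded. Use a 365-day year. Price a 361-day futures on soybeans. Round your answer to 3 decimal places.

$14.258 per bushel

Net carry = r + u − y = 0.0970 + 0.0301 − 0.0246 = 0.1025
F = S·e^((r+u−y)T) = 12.883 · e^(0.1025 × 361/365) = 12.883 · e^0.101377
= 12.883 × 1.106694 = $14.258 per bushel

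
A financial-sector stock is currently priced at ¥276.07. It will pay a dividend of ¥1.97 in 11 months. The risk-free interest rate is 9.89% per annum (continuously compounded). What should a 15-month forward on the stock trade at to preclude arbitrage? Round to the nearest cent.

¥310.36

PV(dividends) I = 1.97·e^(−0.0989·11/12)
I = 1.7993
F = (S − I)·e^(rT) = (276.07 − 1.7993) · e^(0.0989·15/12)
= 274.2707 · e^0.123625 = 274.2707 × 1.131591 = ¥310.36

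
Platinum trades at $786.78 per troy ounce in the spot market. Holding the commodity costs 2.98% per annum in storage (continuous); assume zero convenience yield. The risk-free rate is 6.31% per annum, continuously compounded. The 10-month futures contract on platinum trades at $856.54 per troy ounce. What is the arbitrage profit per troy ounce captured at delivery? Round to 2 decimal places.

$6.43 per troy ounce

Fair futures: F* = S·e^(carry·T), with carry = (r + u) = 0.0631 + 0.0298 = 0.0929
F* = 786.78 · e^(0.0929 × 10/12) = 786.78 · e^0.077417 = 786.78 × 1.080493 = $850.1103
Market $856.54 > fair $850.1103: forward overpriced → cash-and-carry (buy spot, short the forward).
At maturity, profit = |F_mkt − F*| = |856.54 − 850.1103| = $6.43 per troy ounce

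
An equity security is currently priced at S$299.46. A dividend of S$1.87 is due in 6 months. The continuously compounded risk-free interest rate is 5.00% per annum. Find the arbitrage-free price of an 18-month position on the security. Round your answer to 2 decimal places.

S$320.82

PV(dividends) I = 1.87·e^(−0.0500·6/12)
I = 1.8238
F = (S − I)·e^(rT) = (299.46 − 1.8238) · e^(0.0500·18/12)
= 297.6362 · e^0.075000 = 297.6362 × 1.077884 = S$320.82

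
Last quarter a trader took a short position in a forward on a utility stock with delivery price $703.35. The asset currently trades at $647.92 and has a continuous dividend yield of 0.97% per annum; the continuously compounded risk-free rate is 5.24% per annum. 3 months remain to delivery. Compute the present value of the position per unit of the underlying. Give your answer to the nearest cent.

Current fair forward for the remaining 3 months: F = S·e^((r − q)·T), (r − q) = 0.0524 − 0.0097 = 0.0427
F = 647.92 · e^(0.0427 × 3/12) = 647.92 × 1.010732 = 654.8735
Value of long forward = (F − K)·e^(−rT) = (654.8735 − 703.35) · e^(−0.0524·3/12)
= -48.4765 × 0.986985 = -47.85
Short position value = −(long value) = $47.85

$47.85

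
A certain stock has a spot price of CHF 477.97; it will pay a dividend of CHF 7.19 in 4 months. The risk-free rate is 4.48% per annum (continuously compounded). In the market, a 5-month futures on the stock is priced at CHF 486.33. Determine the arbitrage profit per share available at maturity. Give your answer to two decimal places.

PV(dividends) I = 7.19·e^(−0.0448·4/12) = 7.0834
Fair futures F* = (S − I)·e^(rT) = (477.97 − 7.0834)·e^0.018667 = 470.8866 × 1.018842 = 479.7590
Market CHF 486.33 > fair 479.7590: forward overpriced → cash-and-carry (borrow at r, buy the stock and collect the dividends, short the forward).
Profit at T = |F_mkt − F*| = |486.33 − 479.7590| = CHF 6.57 per share

CHF 6.57 per share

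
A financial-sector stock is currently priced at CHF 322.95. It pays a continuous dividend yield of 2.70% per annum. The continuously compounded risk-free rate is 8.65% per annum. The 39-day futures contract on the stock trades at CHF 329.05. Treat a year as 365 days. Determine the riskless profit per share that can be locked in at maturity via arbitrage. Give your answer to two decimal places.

CHF 4.04 per share

Fair futures: F* = S·e^(carry·T), with carry = (r − q) = 0.0865 − 0.0270 = 0.0595
F* = 322.95 · e^(0.0595 × 39/365) = 322.95 · e^0.006358 = 322.95 × 1.006378 = CHF 325.0098
Market CHF 329.05 > fair CHF 325.0098: forward overpriced → cash-and-carry (buy spot, short the forward).
At maturity, profit = |F_mkt − F*| = |329.05 − 325.0098| = CHF 4.04 per share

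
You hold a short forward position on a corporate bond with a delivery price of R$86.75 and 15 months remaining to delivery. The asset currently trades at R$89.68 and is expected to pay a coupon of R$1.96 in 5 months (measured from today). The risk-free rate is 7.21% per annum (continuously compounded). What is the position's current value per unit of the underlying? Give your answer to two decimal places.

-R$8.50

PV(remaining coupons) I = 1.96·e^(−0.0721·5/12) = 1.9020
Current forward F = (S − I)·e^(rT) = (89.68 − 1.9020)·e^(0.0721·15/12) = 87.7780 × 1.094311 = 96.0564
Value (long) = (F − K)·e^(−rT) = (96.0564 − 86.75) × 0.913817 = 8.5043
Short position value = −(long value) = -R$8.50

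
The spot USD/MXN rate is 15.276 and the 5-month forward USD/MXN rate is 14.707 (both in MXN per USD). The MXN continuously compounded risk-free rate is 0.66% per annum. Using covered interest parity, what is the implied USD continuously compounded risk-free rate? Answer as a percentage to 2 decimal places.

F = S·e^((r_MXN − r_USD)T) ⇒ r_USD = r_MXN − ln(F/S)/T
ln(14.707/15.276) = -0.037959; /(5/12) = -0.091102
r_USD = 0.0066 + 0.091102 = 0.097702
r_USD = 9.77%

9.77%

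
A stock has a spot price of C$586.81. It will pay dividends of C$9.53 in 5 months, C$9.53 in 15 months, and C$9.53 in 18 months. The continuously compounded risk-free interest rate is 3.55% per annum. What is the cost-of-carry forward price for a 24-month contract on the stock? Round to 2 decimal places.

C$600.42

PV(dividends) I = 9.53·e^(−0.0355·5/12) + 9.53·e^(−0.0355·15/12) + 9.53·e^(−0.0355·18/12)
I = 9.3901 + 9.1164 + 9.0358 = 27.5423
F = (S − I)·e^(rT) = (586.81 − 27.5423) · e^(0.0355·24/12)
= 559.2677 · e^0.071000 = 559.2677 × 1.073581 = C$600.42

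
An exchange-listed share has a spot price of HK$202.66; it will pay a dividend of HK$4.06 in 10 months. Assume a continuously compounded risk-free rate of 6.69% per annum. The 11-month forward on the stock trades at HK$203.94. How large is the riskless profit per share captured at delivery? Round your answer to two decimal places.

PV(dividends) I = 4.06·e^(−0.0669·10/12) = 3.8398
Fair forward F* = (S − I)·e^(rT) = (202.66 − 3.8398)·e^0.061325 = 198.8202 × 1.063244 = 211.3944
Market HK$203.94 < fair 211.3944: forward underpriced → reverse cash-and-carry (short the stock, invest proceeds at r, pay the dividends, go long the forward).
Profit at T = |F_mkt − F*| = |203.94 − 211.3944| = HK$7.45 per share

HK$7.45 per share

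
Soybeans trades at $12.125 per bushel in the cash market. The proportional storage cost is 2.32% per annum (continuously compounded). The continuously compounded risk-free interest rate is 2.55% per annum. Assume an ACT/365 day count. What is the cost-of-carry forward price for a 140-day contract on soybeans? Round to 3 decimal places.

$12.354 per bushel

Net carry = r + u − y = 0.0255 + 0.0232 − 0.0000 = 0.0487
F = S·e^((r+u−y)T) = 12.125 · e^(0.0487 × 140/365) = 12.125 · e^0.018679
= 12.125 × 1.018855 = $12.354 per bushel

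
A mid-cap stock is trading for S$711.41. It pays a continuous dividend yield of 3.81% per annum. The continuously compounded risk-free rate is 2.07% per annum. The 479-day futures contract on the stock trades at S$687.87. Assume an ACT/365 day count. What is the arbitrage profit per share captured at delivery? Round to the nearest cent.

S$7.48 per share

Fair futures: F* = S·e^(carry·T), with carry = (r − q) = 0.0207 − 0.0381 = -0.0174
F* = 711.41 · e^(-0.0174 × 479/365) = 711.41 · e^-0.022835 = 711.41 × 0.977424 = S$695.3492
Market S$687.87 < fair S$695.3492: forward underpriced → reverse cash-and-carry (short spot, go long the forward).
At maturity, profit = |F_mkt − F*| = |687.87 − 695.3492| = S$7.48 per share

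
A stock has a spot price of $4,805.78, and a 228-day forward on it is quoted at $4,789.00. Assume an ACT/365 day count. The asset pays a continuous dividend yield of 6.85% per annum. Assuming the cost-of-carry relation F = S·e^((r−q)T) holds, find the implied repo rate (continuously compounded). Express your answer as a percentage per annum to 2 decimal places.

From F = S·e^((r−q)T): (r − q) = ln(F/S)/T
ln(4789.00/4805.78) = ln(0.996508) = -0.003498
(r − q) = -0.003498 / (228/365) = -0.005600
r = ln(F/S)/T + q = -0.005600 + 0.0685 = 0.062900
r = 6.29%

6.29%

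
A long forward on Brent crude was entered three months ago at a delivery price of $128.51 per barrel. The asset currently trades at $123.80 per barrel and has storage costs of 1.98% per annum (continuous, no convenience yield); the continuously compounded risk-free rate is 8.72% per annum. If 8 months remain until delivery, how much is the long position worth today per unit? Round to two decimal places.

$4.19 per barrel

Current fair forward for the remaining 8 months: F = S·e^((r + u)·T), (r + u) = 0.0872 + 0.0198 = 0.1070
F = 123.80 · e^(0.1070 × 8/12) = 123.80 × 1.073939 = 132.9536
Value of long forward = (F − K)·e^(−rT) = (132.9536 − 128.51) · e^(−0.0872·8/12)
= 4.4436 × 0.943524 = 4.19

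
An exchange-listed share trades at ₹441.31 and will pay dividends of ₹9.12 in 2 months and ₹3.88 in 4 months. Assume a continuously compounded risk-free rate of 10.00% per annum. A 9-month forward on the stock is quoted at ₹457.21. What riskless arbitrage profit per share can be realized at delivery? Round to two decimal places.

₹4.76 per share

PV(dividends) I = 9.12·e^(−0.1000·2/12) + 3.88·e^(−0.1000·4/12) = 12.7221
Fair forward F* = (S − I)·e^(rT) = (441.31 − 12.7221)·e^0.075000 = 428.5879 × 1.077884 = 461.9680
Market ₹457.21 < fair 461.9680: forward underpriced → reverse cash-and-carry (short the stock, invest proceeds at r, pay the dividends, go long the forward).
Profit at T = |F_mkt − F*| = |457.21 − 461.9680| = ₹4.76 per share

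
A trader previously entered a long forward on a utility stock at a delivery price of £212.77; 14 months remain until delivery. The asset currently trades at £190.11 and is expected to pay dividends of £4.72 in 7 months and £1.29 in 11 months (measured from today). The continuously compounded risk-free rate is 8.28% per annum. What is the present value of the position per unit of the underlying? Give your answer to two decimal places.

PV(remaining dividends) I = 4.72·e^(−0.0828·7/12) + 1.29·e^(−0.0828·11/12) = 5.6932
Current forward F = (S − I)·e^(rT) = (190.11 − 5.6932)·e^(0.0828·14/12) = 184.4168 × 1.101420 = 203.1204
Value (long) = (F − K)·e^(−rT) = (203.1204 − 212.77) × 0.907919 = -8.7611
Value = -£8.76

-£8.76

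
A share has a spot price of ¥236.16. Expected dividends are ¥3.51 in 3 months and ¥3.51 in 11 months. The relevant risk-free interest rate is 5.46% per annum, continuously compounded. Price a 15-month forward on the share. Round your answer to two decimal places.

PV(dividends) I = 3.51·e^(−0.0546·3/12) + 3.51·e^(−0.0546·11/12)
I = 3.4624 + 3.3386 = 6.8010
F = (S − I)·e^(rT) = (236.16 − 6.8010) · e^(0.0546·15/12)
= 229.3590 · e^0.068250 = 229.3590 × 1.070633 = ¥245.56

¥245.56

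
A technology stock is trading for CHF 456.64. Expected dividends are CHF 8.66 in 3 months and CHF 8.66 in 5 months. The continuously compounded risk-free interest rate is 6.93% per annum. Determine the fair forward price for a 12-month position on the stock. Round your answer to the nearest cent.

PV(dividends) I = 8.66·e^(−0.0693·3/12) + 8.66·e^(−0.0693·5/12)
I = 8.5113 + 8.4135 = 16.9248
F = (S − I)·e^(rT) = (456.64 − 16.9248) · e^(0.0693·12/12)
= 439.7152 · e^0.069300 = 439.7152 × 1.071758 = CHF 471.27

CHF 471.27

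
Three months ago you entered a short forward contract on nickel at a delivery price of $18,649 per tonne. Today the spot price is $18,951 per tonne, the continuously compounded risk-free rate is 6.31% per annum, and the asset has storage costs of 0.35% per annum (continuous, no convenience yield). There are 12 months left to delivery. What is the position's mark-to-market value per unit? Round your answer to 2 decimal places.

-$1508.84 per tonne

Current fair forward for the remaining 12 months: F = S·e^((r + u)·T), (r + u) = 0.0631 + 0.0035 = 0.0666
F = 18951 · e^(0.0666 × 12/12) = 18951 × 1.06886785 = 20256.1146
Value of long forward = (F − K)·e^(−rT) = (20256.1146 − 18649) · e^(−0.0631·12/12)
= 1607.1146 × 0.93884958 = 1508.84
Short position value = −(long value) = -$1508.84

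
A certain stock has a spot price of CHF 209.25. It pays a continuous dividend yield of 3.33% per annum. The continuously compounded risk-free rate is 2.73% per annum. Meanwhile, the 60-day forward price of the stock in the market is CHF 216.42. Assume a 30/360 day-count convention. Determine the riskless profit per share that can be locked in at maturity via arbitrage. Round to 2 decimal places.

Fair forward: F* = S·e^(carry·T), with carry = (r − q) = 0.0273 − 0.0333 = -0.0060
F* = 209.25 · e^(-0.0060 × 60/360) = 209.25 · e^-0.001000 = 209.25 × 0.999000 = CHF 209.0408
Market CHF 216.42 > fair CHF 209.0408: forward overpriced → cash-and-carry (buy spot, short the forward).
At maturity, profit = |F_mkt − F*| = |216.42 − 209.0408| = CHF 7.38 per share

CHF 7.38 per share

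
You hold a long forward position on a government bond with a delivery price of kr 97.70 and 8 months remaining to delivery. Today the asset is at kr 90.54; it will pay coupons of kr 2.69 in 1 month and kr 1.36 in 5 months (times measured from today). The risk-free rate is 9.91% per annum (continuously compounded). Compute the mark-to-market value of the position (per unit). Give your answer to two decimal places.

-kr 4.89

PV(remaining coupons) I = 2.69·e^(−0.0991·1/12) + 1.36·e^(−0.0991·5/12) = 3.9729
Current forward F = (S − I)·e^(rT) = (90.54 − 3.9729)·e^(0.0991·8/12) = 86.5671 × 1.068298 = 92.4795
Value (long) = (F − K)·e^(−rT) = (92.4795 − 97.70) × 0.936068 = -4.8867
Value = -kr 4.89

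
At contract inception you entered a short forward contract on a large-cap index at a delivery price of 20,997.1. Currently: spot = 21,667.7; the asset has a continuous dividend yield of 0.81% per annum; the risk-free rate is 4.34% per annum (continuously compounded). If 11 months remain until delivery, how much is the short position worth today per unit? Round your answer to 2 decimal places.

Current fair forward for the remaining 11 months: F = S·e^((r − q)·T), (r − q) = 0.0434 − 0.0081 = 0.0353
F = 21667.7 · e^(0.0353 × 11/12) = 21667.7 × 1.03288756 = 22380.2978
Value of long forward = (F − K)·e^(−rT) = (22380.2978 − 20997.1) · e^(−0.0434·11/12)
= 1383.1978 × 0.96099763 = 1329.25
Short position value = −(long value) = -1329.25

-1329.25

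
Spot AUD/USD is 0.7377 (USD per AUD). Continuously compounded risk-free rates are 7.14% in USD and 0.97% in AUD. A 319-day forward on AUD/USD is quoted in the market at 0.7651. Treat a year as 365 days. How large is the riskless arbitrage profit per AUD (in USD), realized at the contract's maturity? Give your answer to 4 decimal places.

Fair forward: F* = S·e^(carry·T), with carry = (r_USD − r_AUD) = 0.0714 − 0.0097 = 0.0617
F* = 0.7377 · e^(0.0617 × 319/365) = 0.7377 · e^0.053924 = 0.7377 × 1.055404 = 0.7786
Market 0.7651 < fair 0.7786: forward underpriced → reverse cash-and-carry (short spot, go long the forward).
At maturity, profit = |F_mkt − F*| = |0.7651 − 0.7786| = 0.0135 per AUD (in USD)

0.0135 per AUD (in USD)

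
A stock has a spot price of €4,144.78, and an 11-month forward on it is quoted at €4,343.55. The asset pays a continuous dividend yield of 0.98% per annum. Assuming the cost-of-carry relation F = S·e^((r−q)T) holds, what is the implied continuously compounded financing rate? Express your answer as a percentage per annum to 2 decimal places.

From F = S·e^((r−q)T): (r − q) = ln(F/S)/T
ln(4343.55/4144.78) = ln(1.047957) = 0.046843
(r − q) = 0.046843 / (11/12) = 0.051101
r = ln(F/S)/T + q = 0.051101 + 0.0098 = 0.060901
r = 6.09%

6.09%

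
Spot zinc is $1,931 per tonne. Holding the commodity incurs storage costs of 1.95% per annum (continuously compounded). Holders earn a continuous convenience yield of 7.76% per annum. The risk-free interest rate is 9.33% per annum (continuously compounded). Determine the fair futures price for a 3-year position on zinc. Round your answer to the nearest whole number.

Net carry = r + u − y = 0.0933 + 0.0195 − 0.0776 = 0.0352
F = S·e^((r+u−y)T) = 1931 · e^(0.0352 × 3) = 1931 · e^0.105600
= 1931 × 1.111377 = $2,146 per tonne

$2,146 per tonne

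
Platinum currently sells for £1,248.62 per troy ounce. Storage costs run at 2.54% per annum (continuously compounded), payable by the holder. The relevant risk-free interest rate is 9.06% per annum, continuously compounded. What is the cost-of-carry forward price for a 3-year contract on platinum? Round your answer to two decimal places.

£1,768.34 per troy ounce

Net carry = r + u − y = 0.0906 + 0.0254 − 0.0000 = 0.1160
F = S·e^((r+u−y)T) = 1248.62 · e^(0.1160 × 3) = 1248.62 · e^0.34800000
= 1248.62 × 1.41623225 = £1,768.34 per troy ounce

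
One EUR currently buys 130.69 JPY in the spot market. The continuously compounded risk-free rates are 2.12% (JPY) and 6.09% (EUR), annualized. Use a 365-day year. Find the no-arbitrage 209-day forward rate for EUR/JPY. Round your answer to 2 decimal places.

F = S·e^((r_JPY − r_EUR)T) = 130.69 · e^((0.0212 − 0.0609) × 209/365)
= 130.69 · e^-0.022732 = 130.69 × 0.977524
F = 127.75 JPY per EUR

127.75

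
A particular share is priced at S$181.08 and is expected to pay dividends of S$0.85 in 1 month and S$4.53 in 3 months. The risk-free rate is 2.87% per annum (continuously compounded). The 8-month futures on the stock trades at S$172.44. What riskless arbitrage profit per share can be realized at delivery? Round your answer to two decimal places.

PV(dividends) I = 0.85·e^(−0.0287·1/12) + 4.53·e^(−0.0287·3/12) = 5.3456
Fair futures F* = (S − I)·e^(rT) = (181.08 − 5.3456)·e^0.019133 = 175.7344 × 1.019317 = 179.1291
Market S$172.44 < fair 179.1291: forward underpriced → reverse cash-and-carry (short the stock, invest proceeds at r, pay the dividends, go long the forward).
Profit at T = |F_mkt − F*| = |172.44 − 179.1291| = S$6.69 per share

S$6.69 per share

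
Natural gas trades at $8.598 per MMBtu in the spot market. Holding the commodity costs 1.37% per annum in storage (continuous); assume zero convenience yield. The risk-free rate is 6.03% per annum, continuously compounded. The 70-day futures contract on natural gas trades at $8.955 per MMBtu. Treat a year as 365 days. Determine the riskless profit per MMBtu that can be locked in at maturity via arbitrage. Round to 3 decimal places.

Fair futures: F* = S·e^(carry·T), with carry = (r + u) = 0.0603 + 0.0137 = 0.0740
F* = 8.598 · e^(0.0740 × 70/365) = 8.598 · e^0.014192 = 8.598 × 1.014293 = $8.7209
Market $8.955 > fair $8.7209: forward overpriced → cash-and-carry (buy spot, short the forward).
At maturity, profit = |F_mkt − F*| = |8.955 − 8.7209| = $0.234 per MMBtu

$0.234 per MMBtu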